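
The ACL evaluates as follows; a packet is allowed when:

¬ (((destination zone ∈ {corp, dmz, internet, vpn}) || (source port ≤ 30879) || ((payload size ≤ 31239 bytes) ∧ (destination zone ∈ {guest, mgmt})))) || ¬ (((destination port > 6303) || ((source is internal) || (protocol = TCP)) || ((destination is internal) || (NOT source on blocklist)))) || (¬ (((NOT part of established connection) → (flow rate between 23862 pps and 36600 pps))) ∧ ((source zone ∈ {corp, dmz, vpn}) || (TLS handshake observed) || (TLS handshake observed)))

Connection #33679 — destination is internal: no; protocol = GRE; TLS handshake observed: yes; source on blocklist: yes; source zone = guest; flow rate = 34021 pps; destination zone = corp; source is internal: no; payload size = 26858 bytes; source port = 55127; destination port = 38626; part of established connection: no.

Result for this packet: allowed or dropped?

Dropped

Atomic conditions:
  destination zone ∈ {corp, dmz, internet, vpn}: corp is in the set → true
  source port ≤ 30879: 55127 ≤ 30879 is false
  payload size ≤ 31239 bytes: 26858 ≤ 31239 is true
  destination zone ∈ {guest, mgmt}: corp is not in the set → false
  destination port > 6303: 38626 > 6303 is true
  source is internal: no → false
  protocol = TCP: GRE == TCP is false
  destination is internal: no → false
  NOT source on blocklist: yes → false
  NOT part of established connection: no → true
  flow rate between 23862 pps and 36600 pps: 34021 in [23862, 36600] is true
  source zone ∈ {corp, dmz, vpn}: guest is not in the set → false
  TLS handshake observed: yes → true
Combine:
[1.1.3] true AND false = false
[1.1] true OR false OR false = true
[1] NOT true = false
[2.1.2] false OR false = false
[2.1.3] false OR false = false
[2.1] true OR false OR false = true
[2] NOT true = false
[3.1.1] true → true = true
[3.1] NOT true = false
[3.2] false OR true OR true = true
[3] false AND true = false
[root] false OR false OR false = false
Overall: false → dropped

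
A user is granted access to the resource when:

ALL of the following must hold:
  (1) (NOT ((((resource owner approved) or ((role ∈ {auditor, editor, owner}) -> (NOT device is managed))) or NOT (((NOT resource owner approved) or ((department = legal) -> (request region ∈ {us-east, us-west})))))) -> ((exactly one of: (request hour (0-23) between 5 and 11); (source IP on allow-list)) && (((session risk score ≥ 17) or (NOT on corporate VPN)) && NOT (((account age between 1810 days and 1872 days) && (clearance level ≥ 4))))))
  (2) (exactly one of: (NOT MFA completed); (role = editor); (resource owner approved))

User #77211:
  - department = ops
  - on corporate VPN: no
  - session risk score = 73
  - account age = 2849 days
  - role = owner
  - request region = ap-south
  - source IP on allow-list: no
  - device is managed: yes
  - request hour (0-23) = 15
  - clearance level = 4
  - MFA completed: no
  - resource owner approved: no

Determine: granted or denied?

Atomic conditions:
  resource owner approved: no → false
  role ∈ {auditor, editor, owner}: owner is in the set → true
  NOT device is managed: yes → false
  NOT resource owner approved: no → true
  department = legal: ops == legal is false
  request region ∈ {us-east, us-west}: ap-south is not in the set → false
  request hour (0-23) between 5 and 11: 15 in [5, 11] is false
  source IP on allow-list: no → false
  session risk score ≥ 17: 73 ≥ 17 is true
  NOT on corporate VPN: no → true
  account age between 1810 days and 1872 days: 2849 in [1810, 1872] is false
  clearance level ≥ 4: 4 ≥ 4 is true
  NOT MFA completed: no → true
  role = editor: owner == editor is false
Combine:
[1.1.1.1.2] true → false = false
[1.1.1.1] false OR false = false
[1.1.1.2.1.2] false → false (antecedent false ⇒ implication holds) = true
[1.1.1.2.1] true OR true = true
[1.1.1.2] NOT true = false
[1.1.1] false OR false = false
[1.1] NOT false = true
[1.2.1] exactly-one(false, false) = false
[1.2.2.1] true OR true = true
[1.2.2.2.1] false AND true = false
[1.2.2.2] NOT false = true
[1.2.2] true AND true = true
[1.2] false AND true = false
[1] true → false = false
[2] exactly-one(true, false, false) = true
[root] false AND true = false
Overall: false → denied

Denied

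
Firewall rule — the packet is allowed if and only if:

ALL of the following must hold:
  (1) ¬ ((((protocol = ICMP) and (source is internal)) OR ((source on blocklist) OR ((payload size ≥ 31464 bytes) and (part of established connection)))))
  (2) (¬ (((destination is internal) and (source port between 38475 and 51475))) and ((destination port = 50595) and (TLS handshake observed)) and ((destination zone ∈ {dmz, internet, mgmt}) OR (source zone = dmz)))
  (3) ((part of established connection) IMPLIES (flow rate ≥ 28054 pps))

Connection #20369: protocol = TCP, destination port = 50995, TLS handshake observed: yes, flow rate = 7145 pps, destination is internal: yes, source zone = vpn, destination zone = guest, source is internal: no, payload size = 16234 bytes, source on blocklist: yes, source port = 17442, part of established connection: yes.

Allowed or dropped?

Atomic conditions:
  protocol = ICMP: TCP == ICMP is false
  source is internal: no → false
  source on blocklist: yes → true
  payload size ≥ 31464 bytes: 16234 ≥ 31464 is false
  part of established connection: yes → true
  destination is internal: yes → true
  source port between 38475 and 51475: 17442 in [38475, 51475] is false
  destination port = 50595: 50995 == 50595 is false
  TLS handshake observed: yes → true
  destination zone ∈ {dmz, internet, mgmt}: guest is not in the set → false
  source zone = dmz: vpn == dmz is false
  flow rate ≥ 28054 pps: 7145 ≥ 28054 is false
Combine:
[1.1.1] false AND false = false
[1.1.2.2] false AND true = false
[1.1.2] true OR false = true
[1.1] false OR true = true
[1] NOT true = false
[2.1.1] true AND false = false
[2.1] NOT false = true
[2.2] false AND true = false
[2.3] false OR false = false
[2] true AND false AND false = false
[3] true → false = false
[root] false AND false AND false = false
Overall: false → dropped

Dropped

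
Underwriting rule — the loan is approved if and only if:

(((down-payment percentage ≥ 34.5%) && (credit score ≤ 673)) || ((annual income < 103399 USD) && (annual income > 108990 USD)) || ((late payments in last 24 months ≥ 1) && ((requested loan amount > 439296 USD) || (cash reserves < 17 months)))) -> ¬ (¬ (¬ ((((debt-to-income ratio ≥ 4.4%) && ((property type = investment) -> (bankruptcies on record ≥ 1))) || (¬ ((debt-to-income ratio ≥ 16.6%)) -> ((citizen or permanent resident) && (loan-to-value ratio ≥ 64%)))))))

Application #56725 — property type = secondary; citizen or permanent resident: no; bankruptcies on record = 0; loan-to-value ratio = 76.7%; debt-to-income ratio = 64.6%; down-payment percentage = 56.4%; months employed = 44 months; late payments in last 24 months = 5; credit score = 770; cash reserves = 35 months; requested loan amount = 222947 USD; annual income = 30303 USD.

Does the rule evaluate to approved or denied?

Approved

Atomic conditions:
  down-payment percentage ≥ 34.5%: 56.4 ≥ 34.5 is true
  credit score ≤ 673: 770 ≤ 673 is false
  annual income < 103399 USD: 30303 < 103399 is true
  annual income > 108990 USD: 30303 > 108990 is false
  late payments in last 24 months ≥ 1: 5 ≥ 1 is true
  requested loan amount > 439296 USD: 222947 > 439296 is false
  cash reserves < 17 months: 35 < 17 is false
  debt-to-income ratio ≥ 4.4%: 64.6 ≥ 4.4 is true
  property type = investment: secondary == investment is false
  bankruptcies on record ≥ 1: 0 ≥ 1 is false
  debt-to-income ratio ≥ 16.6%: 64.6 ≥ 16.6 is true
  citizen or permanent resident: no → false
  loan-to-value ratio ≥ 64%: 76.7 ≥ 64 is true
Combine:
[1.1] true AND false = false
[1.2] true AND false = false
[1.3.2] false OR false = false
[1.3] true AND false = false
[1] false OR false OR false = false
[2.1.1.1.1.2] false → false (antecedent false ⇒ implication holds) = true
[2.1.1.1.1] true AND true = true
[2.1.1.1.2.1] NOT true = false
[2.1.1.1.2.2] false AND true = false
[2.1.1.1.2] false → false (antecedent false ⇒ implication holds) = true
[2.1.1.1] true OR true = true
[2.1.1] NOT true = false
[2.1] NOT false = true
[2] NOT true = false
[root] false → false (antecedent false ⇒ implication holds) = true
Overall: true → approved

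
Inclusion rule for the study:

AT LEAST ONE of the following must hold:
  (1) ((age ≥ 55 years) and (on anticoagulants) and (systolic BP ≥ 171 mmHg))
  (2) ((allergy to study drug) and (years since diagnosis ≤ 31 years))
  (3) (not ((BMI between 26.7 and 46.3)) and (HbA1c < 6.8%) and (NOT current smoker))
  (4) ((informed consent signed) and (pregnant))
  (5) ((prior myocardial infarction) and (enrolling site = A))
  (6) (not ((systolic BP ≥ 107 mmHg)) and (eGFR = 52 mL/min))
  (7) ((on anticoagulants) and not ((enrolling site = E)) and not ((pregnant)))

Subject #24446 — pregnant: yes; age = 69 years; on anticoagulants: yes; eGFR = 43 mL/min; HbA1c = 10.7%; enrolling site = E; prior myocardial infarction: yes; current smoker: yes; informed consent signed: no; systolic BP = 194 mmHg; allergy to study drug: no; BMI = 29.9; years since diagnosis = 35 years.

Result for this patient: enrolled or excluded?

Enrolled

Atomic conditions:
  age ≥ 55 years: 69 ≥ 55 is true
  on anticoagulants: yes → true
  systolic BP ≥ 171 mmHg: 194 ≥ 171 is true
  allergy to study drug: no → false
  years since diagnosis ≤ 31 years: 35 ≤ 31 is false
  BMI between 26.7 and 46.3: 29.9 in [26.7, 46.3] is true
  HbA1c < 6.8%: 10.7 < 6.8 is false
  NOT current smoker: yes → false
  informed consent signed: no → false
  pregnant: yes → true
  prior myocardial infarction: yes → true
  enrolling site = A: E == A is false
  systolic BP ≥ 107 mmHg: 194 ≥ 107 is true
  eGFR = 52 mL/min: 43 == 52 is false
  enrolling site = E: E == E is true
Combine:
[1] true AND true AND true = true
[2] false AND false = false
[3.1] NOT true = false
[3] false AND false AND false = false
[4] false AND true = false
[5] true AND false = false
[6.1] NOT true = false
[6] false AND false = false
[7.2] NOT true = false
[7.3] NOT true = false
[7] true AND false AND false = false
[root] true OR false OR false OR false OR false OR false OR false = true
Overall: true → enrolled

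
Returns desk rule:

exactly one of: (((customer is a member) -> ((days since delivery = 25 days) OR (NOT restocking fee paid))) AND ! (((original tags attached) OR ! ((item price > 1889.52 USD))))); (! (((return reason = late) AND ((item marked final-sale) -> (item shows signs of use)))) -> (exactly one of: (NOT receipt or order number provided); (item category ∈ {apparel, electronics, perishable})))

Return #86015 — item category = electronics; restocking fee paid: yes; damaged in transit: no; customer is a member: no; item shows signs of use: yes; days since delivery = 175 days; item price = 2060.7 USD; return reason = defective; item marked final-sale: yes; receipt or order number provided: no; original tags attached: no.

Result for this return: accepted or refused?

Accepted

Atomic conditions:
  customer is a member: no → false
  days since delivery = 25 days: 175 == 25 is false
  NOT restocking fee paid: yes → false
  original tags attached: no → false
  item price > 1889.52 USD: 2060.7 > 1889.52 is true
  return reason = late: defective == late is false
  item marked final-sale: yes → true
  item shows signs of use: yes → true
  NOT receipt or order number provided: no → true
  item category ∈ {apparel, electronics, perishable}: electronics is in the set → true
Combine:
[1.1.2] false OR false = false
[1.1] false → false (antecedent false ⇒ implication holds) = true
[1.2.1.2] NOT true = false
[1.2.1] false OR false = false
[1.2] NOT false = true
[1] true AND true = true
[2.1.1.2] true → true = true
[2.1.1] false AND true = false
[2.1] NOT false = true
[2.2] exactly-one(true, true) = false
[2] true → false = false
[root] exactly-one(true, false) = true
Overall: true → accepted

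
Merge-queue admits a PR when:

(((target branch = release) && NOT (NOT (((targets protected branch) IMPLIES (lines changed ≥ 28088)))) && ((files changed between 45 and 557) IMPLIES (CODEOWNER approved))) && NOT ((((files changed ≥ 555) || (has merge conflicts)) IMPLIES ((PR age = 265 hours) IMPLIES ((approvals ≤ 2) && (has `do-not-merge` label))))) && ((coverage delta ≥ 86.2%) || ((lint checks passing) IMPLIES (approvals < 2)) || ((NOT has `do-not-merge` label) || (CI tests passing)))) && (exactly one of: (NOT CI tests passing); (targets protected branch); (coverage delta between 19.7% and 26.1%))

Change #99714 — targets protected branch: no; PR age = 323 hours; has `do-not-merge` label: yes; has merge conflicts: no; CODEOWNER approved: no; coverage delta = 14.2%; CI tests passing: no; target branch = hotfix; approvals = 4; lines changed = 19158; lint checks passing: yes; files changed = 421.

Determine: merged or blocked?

Atomic conditions:
  target branch = release: hotfix == release is false
  targets protected branch: no → false
  lines changed ≥ 28088: 19158 ≥ 28088 is false
  files changed between 45 and 557: 421 in [45, 557] is true
  CODEOWNER approved: no → false
  files changed ≥ 555: 421 ≥ 555 is false
  has merge conflicts: no → false
  PR age = 265 hours: 323 == 265 is false
  approvals ≤ 2: 4 ≤ 2 is false
  has `do-not-merge` label: yes → true
  coverage delta ≥ 86.2%: 14.2 ≥ 86.2 is false
  lint checks passing: yes → true
  approvals < 2: 4 < 2 is false
  NOT has `do-not-merge` label: yes → false
  CI tests passing: no → false
  NOT CI tests passing: no → true
  coverage delta between 19.7% and 26.1%: 14.2 in [19.7, 26.1] is false
Combine:
[1.1.2.1.1] false → false (antecedent false ⇒ implication holds) = true
[1.1.2.1] NOT true = false
[1.1.2] NOT false = true
[1.1.3] true → false = false
[1.1] false AND true AND false = false
[1.2.1.1] false OR false = false
[1.2.1.2.2] false AND true = false
[1.2.1.2] false → false (antecedent false ⇒ implication holds) = true
[1.2.1] false → true (antecedent false ⇒ implication holds) = true
[1.2] NOT true = false
[1.3.2] true → false = false
[1.3.3] false OR false = false
[1.3] false OR false OR false = false
[1] false AND false AND false = false
[2] exactly-one(true, false, false) = true
[root] false AND true = false
Overall: false → blocked

Blocked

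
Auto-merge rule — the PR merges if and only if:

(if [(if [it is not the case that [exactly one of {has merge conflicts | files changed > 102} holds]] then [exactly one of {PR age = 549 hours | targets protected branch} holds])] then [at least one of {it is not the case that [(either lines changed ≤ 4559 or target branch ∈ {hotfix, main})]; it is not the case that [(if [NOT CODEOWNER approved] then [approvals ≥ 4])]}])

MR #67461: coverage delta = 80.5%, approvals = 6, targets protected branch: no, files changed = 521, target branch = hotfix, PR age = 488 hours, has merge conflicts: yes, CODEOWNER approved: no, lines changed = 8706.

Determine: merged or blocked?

Atomic conditions:
  has merge conflicts: yes → true
  files changed > 102: 521 > 102 is true
  PR age = 549 hours: 488 == 549 is false
  targets protected branch: no → false
  lines changed ≤ 4559: 8706 ≤ 4559 is false
  target branch ∈ {hotfix, main}: hotfix is in the set → true
  NOT CODEOWNER approved: no → true
  approvals ≥ 4: 6 ≥ 4 is true
Combine:
[1.1.1] exactly-one(true, true) = false
[1.1] NOT false = true
[1.2] exactly-one(false, false) = false
[1] true → false = false
[2.1.1] false OR true = true
[2.1] NOT true = false
[2.2.1] true → true = true
[2.2] NOT true = false
[2] false OR false = false
[root] false → false (antecedent false ⇒ implication holds) = true
Overall: true → merged

Merged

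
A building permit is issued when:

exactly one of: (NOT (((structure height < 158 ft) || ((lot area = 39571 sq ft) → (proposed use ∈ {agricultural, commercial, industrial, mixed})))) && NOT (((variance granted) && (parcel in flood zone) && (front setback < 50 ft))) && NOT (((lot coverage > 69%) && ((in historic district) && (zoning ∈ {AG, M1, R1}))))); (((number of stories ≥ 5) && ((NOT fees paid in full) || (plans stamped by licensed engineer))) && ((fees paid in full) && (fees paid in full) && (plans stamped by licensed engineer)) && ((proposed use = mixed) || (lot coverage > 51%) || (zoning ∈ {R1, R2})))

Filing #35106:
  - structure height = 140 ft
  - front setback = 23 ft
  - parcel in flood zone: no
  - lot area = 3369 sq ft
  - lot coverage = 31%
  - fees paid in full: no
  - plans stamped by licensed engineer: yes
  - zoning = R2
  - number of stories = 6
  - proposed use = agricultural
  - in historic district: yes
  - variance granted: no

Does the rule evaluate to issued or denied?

Atomic conditions:
  structure height < 158 ft: 140 < 158 is true
  lot area = 39571 sq ft: 3369 == 39571 is false
  proposed use ∈ {agricultural, commercial, industrial, mixed}: agricultural is in the set → true
  variance granted: no → false
  parcel in flood zone: no → false
  front setback < 50 ft: 23 < 50 is true
  lot coverage > 69%: 31 > 69 is false
  in historic district: yes → true
  zoning ∈ {AG, M1, R1}: R2 is not in the set → false
  number of stories ≥ 5: 6 ≥ 5 is true
  NOT fees paid in full: no → true
  plans stamped by licensed engineer: yes → true
  fees paid in full: no → false
  proposed use = mixed: agricultural == mixed is false
  lot coverage > 51%: 31 > 51 is false
  zoning ∈ {R1, R2}: R2 is in the set → true
Combine:
[1.1.1.2] false → true (antecedent false ⇒ implication holds) = true
[1.1.1] true OR true = true
[1.1] NOT true = false
[1.2.1] false AND false AND true = false
[1.2] NOT false = true
[1.3.1.2] true AND false = false
[1.3.1] false AND false = false
[1.3] NOT false = true
[1] false AND true AND true = false
[2.1.2] true OR true = true
[2.1] true AND true = true
[2.2] false AND false AND true = false
[2.3] false OR false OR true = true
[2] true AND false AND true = false
[root] exactly-one(false, false) = false
Overall: false → denied

Denied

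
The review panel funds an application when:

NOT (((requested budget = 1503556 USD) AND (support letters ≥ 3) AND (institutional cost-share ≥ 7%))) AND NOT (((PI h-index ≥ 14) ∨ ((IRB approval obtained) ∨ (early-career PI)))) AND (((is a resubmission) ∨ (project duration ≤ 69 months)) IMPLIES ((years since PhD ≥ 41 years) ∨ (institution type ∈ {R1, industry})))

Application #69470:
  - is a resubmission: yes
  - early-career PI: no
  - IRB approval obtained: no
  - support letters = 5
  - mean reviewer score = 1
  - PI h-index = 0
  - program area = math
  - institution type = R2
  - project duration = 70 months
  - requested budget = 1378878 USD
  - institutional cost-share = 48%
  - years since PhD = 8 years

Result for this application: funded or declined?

Declined

Atomic conditions:
  requested budget = 1503556 USD: 1378878 == 1503556 is false
  support letters ≥ 3: 5 ≥ 3 is true
  institutional cost-share ≥ 7%: 48 ≥ 7 is true
  PI h-index ≥ 14: 0 ≥ 14 is false
  IRB approval obtained: no → false
  early-career PI: no → false
  is a resubmission: yes → true
  project duration ≤ 69 months: 70 ≤ 69 is false
  years since PhD ≥ 41 years: 8 ≥ 41 is false
  institution type ∈ {R1, industry}: R2 is not in the set → false
Combine:
[1.1] false AND true AND true = false
[1] NOT false = true
[2.1.2] false OR false = false
[2.1] false OR false = false
[2] NOT false = true
[3.1] true OR false = true
[3.2] false OR false = false
[3] true → false = false
[root] true AND true AND false = false
Overall: false → declined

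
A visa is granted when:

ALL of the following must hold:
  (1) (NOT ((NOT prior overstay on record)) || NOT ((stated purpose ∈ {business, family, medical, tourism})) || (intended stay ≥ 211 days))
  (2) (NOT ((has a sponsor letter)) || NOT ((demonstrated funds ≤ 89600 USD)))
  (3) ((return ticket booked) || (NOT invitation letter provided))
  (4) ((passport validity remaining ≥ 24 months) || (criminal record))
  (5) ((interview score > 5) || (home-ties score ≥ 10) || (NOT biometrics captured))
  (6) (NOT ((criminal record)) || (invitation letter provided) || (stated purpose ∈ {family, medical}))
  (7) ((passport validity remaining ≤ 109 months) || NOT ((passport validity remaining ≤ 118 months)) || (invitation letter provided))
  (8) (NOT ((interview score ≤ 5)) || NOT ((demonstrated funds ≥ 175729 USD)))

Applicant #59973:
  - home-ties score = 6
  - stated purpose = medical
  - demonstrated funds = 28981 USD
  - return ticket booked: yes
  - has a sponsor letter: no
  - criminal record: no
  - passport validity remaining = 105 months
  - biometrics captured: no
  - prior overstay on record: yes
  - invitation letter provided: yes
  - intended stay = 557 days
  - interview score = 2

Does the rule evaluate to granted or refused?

Atomic conditions:
  NOT prior overstay on record: yes → false
  stated purpose ∈ {business, family, medical, tourism}: medical is in the set → true
  intended stay ≥ 211 days: 557 ≥ 211 is true
  has a sponsor letter: no → false
  demonstrated funds ≤ 89600 USD: 28981 ≤ 89600 is true
  return ticket booked: yes → true
  NOT invitation letter provided: yes → false
  passport validity remaining ≥ 24 months: 105 ≥ 24 is true
  criminal record: no → false
  interview score > 5: 2 > 5 is false
  home-ties score ≥ 10: 6 ≥ 10 is false
  NOT biometrics captured: no → true
  invitation letter provided: yes → true
  stated purpose ∈ {family, medical}: medical is in the set → true
  passport validity remaining ≤ 109 months: 105 ≤ 109 is true
  passport validity remaining ≤ 118 months: 105 ≤ 118 is true
  interview score ≤ 5: 2 ≤ 5 is true
  demonstrated funds ≥ 175729 USD: 28981 ≥ 175729 is false
Combine:
[1.1] NOT false = true
[1.2] NOT true = false
[1] true OR false OR true = true
[2.1] NOT false = true
[2.2] NOT true = false
[2] true OR false = true
[3] true OR false = true
[4] true OR false = true
[5] false OR false OR true = true
[6.1] NOT false = true
[6] true OR true OR true = true
[7.2] NOT true = false
[7] true OR false OR true = true
[8.1] NOT true = false
[8.2] NOT false = true
[8] false OR true = true
[root] true AND true AND true AND true AND true AND true AND true AND true = true
Overall: true → granted

Granted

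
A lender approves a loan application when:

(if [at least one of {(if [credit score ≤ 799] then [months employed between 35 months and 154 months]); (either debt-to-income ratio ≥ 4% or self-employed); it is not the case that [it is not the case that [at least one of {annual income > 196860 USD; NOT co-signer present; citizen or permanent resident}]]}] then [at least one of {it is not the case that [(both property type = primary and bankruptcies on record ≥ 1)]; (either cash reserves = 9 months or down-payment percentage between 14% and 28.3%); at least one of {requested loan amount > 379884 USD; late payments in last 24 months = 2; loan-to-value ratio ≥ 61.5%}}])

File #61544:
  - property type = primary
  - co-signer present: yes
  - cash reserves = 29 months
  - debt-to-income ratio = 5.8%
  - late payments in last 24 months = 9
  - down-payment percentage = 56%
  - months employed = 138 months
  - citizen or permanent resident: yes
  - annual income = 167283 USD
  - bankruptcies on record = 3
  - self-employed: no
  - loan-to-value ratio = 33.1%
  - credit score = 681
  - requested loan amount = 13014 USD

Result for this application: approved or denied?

Atomic conditions:
  credit score ≤ 799: 681 ≤ 799 is true
  months employed between 35 months and 154 months: 138 in [35, 154] is true
  debt-to-income ratio ≥ 4%: 5.8 ≥ 4 is true
  self-employed: no → false
  annual income > 196860 USD: 167283 > 196860 is false
  NOT co-signer present: yes → false
  citizen or permanent resident: yes → true
  property type = primary: primary == primary is true
  bankruptcies on record ≥ 1: 3 ≥ 1 is true
  cash reserves = 9 months: 29 == 9 is false
  down-payment percentage between 14% and 28.3%: 56 in [14, 28.3] is false
  requested loan amount > 379884 USD: 13014 > 379884 is false
  late payments in last 24 months = 2: 9 == 2 is false
  loan-to-value ratio ≥ 61.5%: 33.1 ≥ 61.5 is false
Combine:
[1.1] true → true = true
[1.2] true OR false = true
[1.3.1.1] false OR false OR true = true
[1.3.1] NOT true = false
[1.3] NOT false = true
[1] true OR true OR true = true
[2.1.1] true AND true = true
[2.1] NOT true = false
[2.2] false OR false = false
[2.3] false OR false OR false = false
[2] false OR false OR false = false
[root] true → false = false
Overall: false → denied

Denied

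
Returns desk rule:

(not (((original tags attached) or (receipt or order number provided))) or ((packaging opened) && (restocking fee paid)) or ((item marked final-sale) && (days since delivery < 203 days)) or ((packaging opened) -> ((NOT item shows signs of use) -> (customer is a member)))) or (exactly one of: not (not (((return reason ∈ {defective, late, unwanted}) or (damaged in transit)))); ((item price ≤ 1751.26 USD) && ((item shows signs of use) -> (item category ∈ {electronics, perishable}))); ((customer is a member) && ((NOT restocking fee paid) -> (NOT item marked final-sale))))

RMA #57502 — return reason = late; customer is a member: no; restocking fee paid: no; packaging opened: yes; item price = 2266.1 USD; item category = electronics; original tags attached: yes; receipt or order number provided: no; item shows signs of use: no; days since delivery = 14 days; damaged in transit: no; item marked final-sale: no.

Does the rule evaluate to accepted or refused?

Accepted

Atomic conditions:
  original tags attached: yes → true
  receipt or order number provided: no → false
  packaging opened: yes → true
  restocking fee paid: no → false
  item marked final-sale: no → false
  days since delivery < 203 days: 14 < 203 is true
  NOT item shows signs of use: no → true
  customer is a member: no → false
  return reason ∈ {defective, late, unwanted}: late is in the set → true
  damaged in transit: no → false
  item price ≤ 1751.26 USD: 2266.1 ≤ 1751.26 is false
  item shows signs of use: no → false
  item category ∈ {electronics, perishable}: electronics is in the set → true
  NOT restocking fee paid: no → true
  NOT item marked final-sale: no → true
Combine:
[1.1.1] true OR false = true
[1.1] NOT true = false
[1.2] true AND false = false
[1.3] false AND true = false
[1.4.2] true → false = false
[1.4] true → false = false
[1] false OR false OR false OR false = false
[2.1.1.1] true OR false = true
[2.1.1] NOT true = false
[2.1] NOT false = true
[2.2.2] false → true (antecedent false ⇒ implication holds) = true
[2.2] false AND true = false
[2.3.2] true → true = true
[2.3] false AND true = false
[2] exactly-one(true, false, false) = true
[root] false OR true = true
Overall: true → accepted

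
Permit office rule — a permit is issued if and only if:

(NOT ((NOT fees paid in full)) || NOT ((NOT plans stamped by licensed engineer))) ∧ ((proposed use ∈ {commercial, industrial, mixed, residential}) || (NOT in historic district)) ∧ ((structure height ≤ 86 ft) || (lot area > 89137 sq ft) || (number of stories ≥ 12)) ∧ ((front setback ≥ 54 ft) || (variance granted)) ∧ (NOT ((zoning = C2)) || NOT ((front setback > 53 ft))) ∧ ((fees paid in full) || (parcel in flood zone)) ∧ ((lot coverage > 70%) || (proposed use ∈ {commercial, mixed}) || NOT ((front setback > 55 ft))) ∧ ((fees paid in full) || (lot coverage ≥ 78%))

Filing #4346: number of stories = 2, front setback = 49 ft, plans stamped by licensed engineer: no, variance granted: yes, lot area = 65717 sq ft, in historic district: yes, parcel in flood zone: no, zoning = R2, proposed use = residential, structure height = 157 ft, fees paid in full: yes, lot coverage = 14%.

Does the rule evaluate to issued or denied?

Atomic conditions:
  NOT fees paid in full: yes → false
  NOT plans stamped by licensed engineer: no → true
  proposed use ∈ {commercial, industrial, mixed, residential}: residential is in the set → true
  NOT in historic district: yes → false
  structure height ≤ 86 ft: 157 ≤ 86 is false
  lot area > 89137 sq ft: 65717 > 89137 is false
  number of stories ≥ 12: 2 ≥ 12 is false
  front setback ≥ 54 ft: 49 ≥ 54 is false
  variance granted: yes → true
  zoning = C2: R2 == C2 is false
  front setback > 53 ft: 49 > 53 is false
  fees paid in full: yes → true
  parcel in flood zone: no → false
  lot coverage > 70%: 14 > 70 is false
  proposed use ∈ {commercial, mixed}: residential is not in the set → false
  front setback > 55 ft: 49 > 55 is false
  lot coverage ≥ 78%: 14 ≥ 78 is false
Combine:
[1.1] NOT false = true
[1.2] NOT true = false
[1] true OR false = true
[2] true OR false = true
[3] false OR false OR false = false
[4] false OR true = true
[5.1] NOT false = true
[5.2] NOT false = true
[5] true OR true = true
[6] true OR false = true
[7.3] NOT false = true
[7] false OR false OR true = true
[8] true OR false = true
[root] true AND true AND false AND true AND true AND true AND true AND true = false
Overall: false → denied

Denied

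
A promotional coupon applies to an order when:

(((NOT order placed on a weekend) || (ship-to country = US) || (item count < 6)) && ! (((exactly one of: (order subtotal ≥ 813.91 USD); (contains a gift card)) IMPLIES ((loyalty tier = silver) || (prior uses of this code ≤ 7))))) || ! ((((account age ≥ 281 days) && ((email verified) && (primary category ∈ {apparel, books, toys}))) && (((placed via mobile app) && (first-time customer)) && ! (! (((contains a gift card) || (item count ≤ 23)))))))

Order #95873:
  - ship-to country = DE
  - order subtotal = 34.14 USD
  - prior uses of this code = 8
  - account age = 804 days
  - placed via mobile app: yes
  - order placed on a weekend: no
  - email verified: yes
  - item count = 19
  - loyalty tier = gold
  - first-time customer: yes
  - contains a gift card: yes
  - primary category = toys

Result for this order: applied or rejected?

Applied

Atomic conditions:
  NOT order placed on a weekend: no → true
  ship-to country = US: DE == US is false
  item count < 6: 19 < 6 is false
  order subtotal ≥ 813.91 USD: 34.14 ≥ 813.91 is false
  contains a gift card: yes → true
  loyalty tier = silver: gold == silver is false
  prior uses of this code ≤ 7: 8 ≤ 7 is false
  account age ≥ 281 days: 804 ≥ 281 is true
  email verified: yes → true
  primary category ∈ {apparel, books, toys}: toys is in the set → true
  placed via mobile app: yes → true
  first-time customer: yes → true
  item count ≤ 23: 19 ≤ 23 is true
Combine:
[1.1] true OR false OR false = true
[1.2.1.1] exactly-one(false, true) = true
[1.2.1.2] false OR false = false
[1.2.1] true → false = false
[1.2] NOT false = true
[1] true AND true = true
[2.1.1.2] true AND true = true
[2.1.1] true AND true = true
[2.1.2.1] true AND true = true
[2.1.2.2.1.1] true OR true = true
[2.1.2.2.1] NOT true = false
[2.1.2.2] NOT false = true
[2.1.2] true AND true = true
[2.1] true AND true = true
[2] NOT true = false
[root] true OR false = true
Overall: true → applied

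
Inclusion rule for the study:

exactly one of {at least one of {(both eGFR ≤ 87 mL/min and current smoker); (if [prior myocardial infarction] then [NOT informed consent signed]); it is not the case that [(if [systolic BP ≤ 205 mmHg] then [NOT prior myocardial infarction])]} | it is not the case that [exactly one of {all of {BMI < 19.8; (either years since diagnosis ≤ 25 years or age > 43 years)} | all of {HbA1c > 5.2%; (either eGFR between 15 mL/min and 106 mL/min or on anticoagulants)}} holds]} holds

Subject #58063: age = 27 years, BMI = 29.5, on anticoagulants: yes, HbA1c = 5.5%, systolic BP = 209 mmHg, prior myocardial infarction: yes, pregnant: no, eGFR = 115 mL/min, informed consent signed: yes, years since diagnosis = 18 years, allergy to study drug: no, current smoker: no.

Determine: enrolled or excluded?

Atomic conditions:
  eGFR ≤ 87 mL/min: 115 ≤ 87 is false
  current smoker: no → false
  prior myocardial infarction: yes → true
  NOT informed consent signed: yes → false
  systolic BP ≤ 205 mmHg: 209 ≤ 205 is false
  NOT prior myocardial infarction: yes → false
  BMI < 19.8: 29.5 < 19.8 is false
  years since diagnosis ≤ 25 years: 18 ≤ 25 is true
  age > 43 years: 27 > 43 is false
  HbA1c > 5.2%: 5.5 > 5.2 is true
  eGFR between 15 mL/min and 106 mL/min: 115 in [15, 106] is false
  on anticoagulants: yes → true
Combine:
[1.1] false AND false = false
[1.2] true → false = false
[1.3.1] false → false (antecedent false ⇒ implication holds) = true
[1.3] NOT true = false
[1] false OR false OR false = false
[2.1.1.2] true OR false = true
[2.1.1] false AND true = false
[2.1.2.2] false OR true = true
[2.1.2] true AND true = true
[2.1] exactly-one(false, true) = true
[2] NOT true = false
[root] exactly-one(false, false) = false
Overall: false → excluded

Excluded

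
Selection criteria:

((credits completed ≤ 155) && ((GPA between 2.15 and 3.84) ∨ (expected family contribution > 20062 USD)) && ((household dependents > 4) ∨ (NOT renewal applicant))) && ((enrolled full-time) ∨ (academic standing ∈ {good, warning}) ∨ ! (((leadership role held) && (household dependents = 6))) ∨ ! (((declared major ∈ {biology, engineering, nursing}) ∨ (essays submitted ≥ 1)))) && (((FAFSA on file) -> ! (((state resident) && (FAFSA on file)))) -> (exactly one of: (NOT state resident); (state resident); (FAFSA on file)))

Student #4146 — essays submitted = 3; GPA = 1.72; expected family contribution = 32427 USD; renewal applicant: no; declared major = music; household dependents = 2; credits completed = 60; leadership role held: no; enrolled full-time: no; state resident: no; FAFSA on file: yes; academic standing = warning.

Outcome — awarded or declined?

Declined

Atomic conditions:
  credits completed ≤ 155: 60 ≤ 155 is true
  GPA between 2.15 and 3.84: 1.72 in [2.15, 3.84] is false
  expected family contribution > 20062 USD: 32427 > 20062 is true
  household dependents > 4: 2 > 4 is false
  NOT renewal applicant: no → true
  enrolled full-time: no → false
  academic standing ∈ {good, warning}: warning is in the set → true
  leadership role held: no → false
  household dependents = 6: 2 == 6 is false
  declared major ∈ {biology, engineering, nursing}: music is not in the set → false
  essays submitted ≥ 1: 3 ≥ 1 is true
  FAFSA on file: yes → true
  state resident: no → false
  NOT state resident: no → true
Combine:
[1.2] false OR true = true
[1.3] false OR true = true
[1] true AND true AND true = true
[2.3.1] false AND false = false
[2.3] NOT false = true
[2.4.1] false OR true = true
[2.4] NOT true = false
[2] false OR true OR true OR false = true
[3.1.2.1] false AND true = false
[3.1.2] NOT false = true
[3.1] true → true = true
[3.2] exactly-one(true, false, true) = false
[3] true → false = false
[root] true AND true AND false = false
Overall: false → declined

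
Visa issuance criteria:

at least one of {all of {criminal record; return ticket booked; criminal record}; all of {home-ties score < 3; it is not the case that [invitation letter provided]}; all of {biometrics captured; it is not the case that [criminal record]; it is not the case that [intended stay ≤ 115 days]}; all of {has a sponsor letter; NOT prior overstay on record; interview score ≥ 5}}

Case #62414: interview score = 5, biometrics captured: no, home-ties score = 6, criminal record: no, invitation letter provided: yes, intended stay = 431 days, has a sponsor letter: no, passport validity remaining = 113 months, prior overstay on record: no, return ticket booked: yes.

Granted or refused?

Refused

Atomic conditions:
  criminal record: no → false
  return ticket booked: yes → true
  home-ties score < 3: 6 < 3 is false
  invitation letter provided: yes → true
  biometrics captured: no → false
  intended stay ≤ 115 days: 431 ≤ 115 is false
  has a sponsor letter: no → false
  NOT prior overstay on record: no → true
  interview score ≥ 5: 5 ≥ 5 is true
Combine:
[1] false AND true AND false = false
[2.2] NOT true = false
[2] false AND false = false
[3.2] NOT false = true
[3.3] NOT false = true
[3] false AND true AND true = false
[4] false AND true AND true = false
[root] false OR false OR false OR false = false
Overall: false → refused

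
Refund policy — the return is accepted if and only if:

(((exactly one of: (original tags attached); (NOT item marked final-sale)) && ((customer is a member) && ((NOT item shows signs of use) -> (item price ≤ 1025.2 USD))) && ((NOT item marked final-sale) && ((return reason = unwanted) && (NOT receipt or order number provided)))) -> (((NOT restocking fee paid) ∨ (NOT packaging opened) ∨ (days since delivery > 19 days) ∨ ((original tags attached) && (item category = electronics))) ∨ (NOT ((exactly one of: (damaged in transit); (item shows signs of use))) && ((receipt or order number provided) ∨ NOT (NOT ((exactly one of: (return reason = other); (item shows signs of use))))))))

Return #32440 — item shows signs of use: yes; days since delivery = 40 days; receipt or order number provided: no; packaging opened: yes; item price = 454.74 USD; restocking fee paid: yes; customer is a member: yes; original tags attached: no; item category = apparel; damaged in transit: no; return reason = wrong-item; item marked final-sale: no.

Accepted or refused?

Accepted

Atomic conditions:
  original tags attached: no → false
  NOT item marked final-sale: no → true
  customer is a member: yes → true
  NOT item shows signs of use: yes → false
  item price ≤ 1025.2 USD: 454.74 ≤ 1025.2 is true
  return reason = unwanted: wrong-item == unwanted is false
  NOT receipt or order number provided: no → true
  NOT restocking fee paid: yes → false
  NOT packaging opened: yes → false
  days since delivery > 19 days: 40 > 19 is true
  item category = electronics: apparel == electronics is false
  damaged in transit: no → false
  item shows signs of use: yes → true
  receipt or order number provided: no → false
  return reason = other: wrong-item == other is false
Combine:
[1.1] exactly-one(false, true) = true
[1.2.2] false → true (antecedent false ⇒ implication holds) = true
[1.2] true AND true = true
[1.3.2] false AND true = false
[1.3] true AND false = false
[1] true AND true AND false = false
[2.1.4] false AND false = false
[2.1] false OR false OR true OR false = true
[2.2.1.1] exactly-one(false, true) = true
[2.2.1] NOT true = false
[2.2.2.2.1.1] exactly-one(false, true) = true
[2.2.2.2.1] NOT true = false
[2.2.2.2] NOT false = true
[2.2.2] false OR true = true
[2.2] false AND true = false
[2] true OR false = true
[root] false → true (antecedent false ⇒ implication holds) = true
Overall: true → accepted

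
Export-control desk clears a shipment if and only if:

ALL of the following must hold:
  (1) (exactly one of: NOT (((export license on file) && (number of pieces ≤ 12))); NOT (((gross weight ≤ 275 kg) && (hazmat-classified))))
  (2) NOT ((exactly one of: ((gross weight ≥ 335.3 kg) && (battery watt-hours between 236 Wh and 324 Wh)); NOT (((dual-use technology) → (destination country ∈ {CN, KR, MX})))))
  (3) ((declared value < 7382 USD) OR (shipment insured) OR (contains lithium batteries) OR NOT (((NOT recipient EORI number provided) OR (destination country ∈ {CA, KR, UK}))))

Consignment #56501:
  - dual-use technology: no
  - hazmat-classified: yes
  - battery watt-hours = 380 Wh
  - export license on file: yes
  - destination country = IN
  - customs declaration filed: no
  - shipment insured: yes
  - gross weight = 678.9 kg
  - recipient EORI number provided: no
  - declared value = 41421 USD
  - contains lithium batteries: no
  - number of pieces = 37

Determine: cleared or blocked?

Blocked

Atomic conditions:
  export license on file: yes → true
  number of pieces ≤ 12: 37 ≤ 12 is false
  gross weight ≤ 275 kg: 678.9 ≤ 275 is false
  hazmat-classified: yes → true
  gross weight ≥ 335.3 kg: 678.9 ≥ 335.3 is true
  battery watt-hours between 236 Wh and 324 Wh: 380 in [236, 324] is false
  dual-use technology: no → false
  destination country ∈ {CN, KR, MX}: IN is not in the set → false
  declared value < 7382 USD: 41421 < 7382 is false
  shipment insured: yes → true
  contains lithium batteries: no → false
  NOT recipient EORI number provided: no → true
  destination country ∈ {CA, KR, UK}: IN is not in the set → false
Combine:
[1.1.1] true AND false = false
[1.1] NOT false = true
[1.2.1] false AND true = false
[1.2] NOT false = true
[1] exactly-one(true, true) = false
[2.1.1] true AND false = false
[2.1.2.1] false → false (antecedent false ⇒ implication holds) = true
[2.1.2] NOT true = false
[2.1] exactly-one(false, false) = false
[2] NOT false = true
[3.4.1] true OR false = true
[3.4] NOT true = false
[3] false OR true OR false OR false = true
[root] false AND true AND true = false
Overall: false → blocked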